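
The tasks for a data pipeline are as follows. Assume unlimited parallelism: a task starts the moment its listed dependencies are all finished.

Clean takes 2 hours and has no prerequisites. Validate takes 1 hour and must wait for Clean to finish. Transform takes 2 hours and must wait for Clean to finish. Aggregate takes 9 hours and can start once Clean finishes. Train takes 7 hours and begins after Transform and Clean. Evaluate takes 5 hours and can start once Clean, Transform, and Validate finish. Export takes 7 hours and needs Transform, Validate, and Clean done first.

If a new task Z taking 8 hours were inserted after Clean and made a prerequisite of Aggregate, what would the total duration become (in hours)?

Originally the project takes 11 hours.
With Z inserted, Aggregate now waits for max(Clean, Z).
New critical path: Clean→Z→Aggregate = 2+8+9 = 19 ⇒ 19 hours.

19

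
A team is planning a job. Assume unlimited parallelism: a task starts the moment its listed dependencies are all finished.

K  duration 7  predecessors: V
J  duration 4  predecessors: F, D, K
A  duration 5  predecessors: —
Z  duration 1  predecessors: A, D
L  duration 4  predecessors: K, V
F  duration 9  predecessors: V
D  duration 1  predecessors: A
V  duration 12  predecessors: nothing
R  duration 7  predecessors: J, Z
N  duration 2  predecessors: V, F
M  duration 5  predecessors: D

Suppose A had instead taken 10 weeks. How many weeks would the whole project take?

The binding path is V→F→J→R = 12+9+4+7 = 32; finish at 32 weeks.
A is off the critical path — its longest chain is 17 weeks, giving 15 of slack.
No other chain overtakes it, so the finish is 32 weeks.

32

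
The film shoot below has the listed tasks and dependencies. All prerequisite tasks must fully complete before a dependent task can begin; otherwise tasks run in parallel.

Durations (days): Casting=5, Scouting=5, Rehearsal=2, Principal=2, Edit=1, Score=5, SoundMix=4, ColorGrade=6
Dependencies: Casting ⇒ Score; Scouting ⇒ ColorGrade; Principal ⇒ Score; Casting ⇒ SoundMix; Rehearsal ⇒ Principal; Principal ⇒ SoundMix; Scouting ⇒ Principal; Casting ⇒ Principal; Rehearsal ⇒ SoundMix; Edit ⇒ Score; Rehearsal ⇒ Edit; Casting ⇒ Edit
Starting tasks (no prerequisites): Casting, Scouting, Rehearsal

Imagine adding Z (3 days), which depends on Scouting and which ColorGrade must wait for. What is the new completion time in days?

14

Originally the schedule takes 12 days.
With Z inserted, ColorGrade now waits for max(Scouting, Z).
New critical path: Scouting→Z→ColorGrade = 5+3+6 = 14 ⇒ 14 days.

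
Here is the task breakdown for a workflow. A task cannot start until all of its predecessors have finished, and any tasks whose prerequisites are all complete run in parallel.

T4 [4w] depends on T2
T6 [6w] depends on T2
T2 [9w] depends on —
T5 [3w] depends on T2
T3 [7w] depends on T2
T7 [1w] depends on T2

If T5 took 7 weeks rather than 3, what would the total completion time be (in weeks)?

16

As given, the longest chain is T2→T3 = 9+7 = 16, so the finish is 16 weeks.
T5 has 4 weeks of float (longest path through it is 12).
That remains the longest chain; total 16 weeks.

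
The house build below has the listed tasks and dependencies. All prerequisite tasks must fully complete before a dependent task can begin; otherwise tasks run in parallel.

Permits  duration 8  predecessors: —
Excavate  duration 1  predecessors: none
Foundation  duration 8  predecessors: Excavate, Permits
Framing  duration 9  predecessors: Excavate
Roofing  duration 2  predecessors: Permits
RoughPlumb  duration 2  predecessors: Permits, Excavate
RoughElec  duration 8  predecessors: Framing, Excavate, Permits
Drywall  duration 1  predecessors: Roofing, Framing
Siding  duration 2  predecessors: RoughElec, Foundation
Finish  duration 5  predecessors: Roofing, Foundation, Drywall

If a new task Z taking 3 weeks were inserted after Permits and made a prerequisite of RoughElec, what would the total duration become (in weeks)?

21

Originally the house build takes 21 weeks.
With Z inserted, RoughElec now waits for max(Framing, Excavate, Permits, Z).
New critical path: Permits→Z→RoughElec→Siding = 8+3+8+2 = 21 ⇒ 21 weeks.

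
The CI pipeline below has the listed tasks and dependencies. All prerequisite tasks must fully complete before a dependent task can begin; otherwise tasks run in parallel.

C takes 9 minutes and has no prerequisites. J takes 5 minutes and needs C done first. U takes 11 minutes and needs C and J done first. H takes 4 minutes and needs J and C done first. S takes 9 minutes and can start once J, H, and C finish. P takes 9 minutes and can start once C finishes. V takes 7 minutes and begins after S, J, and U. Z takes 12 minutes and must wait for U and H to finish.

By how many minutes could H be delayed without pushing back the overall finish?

3

The longest chain is C→J→U→Z = 9+5+11+12 = 37; overall finish 37 minutes.
Longest path through H: 34 minutes (earliest finish 18, latest finish 21).
Slack of H = 17 − 14 = 3 minutes.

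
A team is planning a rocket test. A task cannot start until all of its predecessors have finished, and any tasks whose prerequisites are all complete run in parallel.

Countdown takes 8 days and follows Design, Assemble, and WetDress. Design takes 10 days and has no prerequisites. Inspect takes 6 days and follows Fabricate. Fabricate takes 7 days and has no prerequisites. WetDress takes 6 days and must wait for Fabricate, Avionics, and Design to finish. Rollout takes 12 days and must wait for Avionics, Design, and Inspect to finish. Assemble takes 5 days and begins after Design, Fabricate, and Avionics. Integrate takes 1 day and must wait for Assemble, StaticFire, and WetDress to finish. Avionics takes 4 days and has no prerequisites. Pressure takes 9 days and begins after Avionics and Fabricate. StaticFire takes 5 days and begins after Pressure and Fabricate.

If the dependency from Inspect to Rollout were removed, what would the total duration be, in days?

With the dependency in place, Fabricate→Inspect→Rollout = 7+6+12 = 25 sets the finish at 25 days.
Without Inspect→Rollout, Rollout's earliest start moves from 13 to 10.
New critical path: Design→WetDress→Countdown = 10+6+8 = 24 ⇒ 24 days.

24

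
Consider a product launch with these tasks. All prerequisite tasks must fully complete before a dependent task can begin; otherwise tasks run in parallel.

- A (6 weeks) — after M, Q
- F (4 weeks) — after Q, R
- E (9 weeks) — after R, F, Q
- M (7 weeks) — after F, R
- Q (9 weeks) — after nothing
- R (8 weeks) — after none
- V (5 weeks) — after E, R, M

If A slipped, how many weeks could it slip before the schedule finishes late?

The longest chain is Q→F→E→V = 9+4+9+5 = 27; overall finish 27 weeks.
Longest path through A: 26 weeks (earliest finish 26, latest finish 27).
Slack of A = 21 − 20 = 1 week.

1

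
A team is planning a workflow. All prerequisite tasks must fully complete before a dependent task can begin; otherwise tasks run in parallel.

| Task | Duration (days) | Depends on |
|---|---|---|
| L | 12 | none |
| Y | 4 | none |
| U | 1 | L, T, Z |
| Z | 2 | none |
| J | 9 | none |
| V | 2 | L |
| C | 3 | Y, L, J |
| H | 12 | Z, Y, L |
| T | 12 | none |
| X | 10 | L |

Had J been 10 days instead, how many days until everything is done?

24

Baseline: L→H = 12+12 = 24 → 24 days.
J is off the critical path — its longest chain is 12 days, giving 12 of slack.
No other chain overtakes it, so the finish is 24 days.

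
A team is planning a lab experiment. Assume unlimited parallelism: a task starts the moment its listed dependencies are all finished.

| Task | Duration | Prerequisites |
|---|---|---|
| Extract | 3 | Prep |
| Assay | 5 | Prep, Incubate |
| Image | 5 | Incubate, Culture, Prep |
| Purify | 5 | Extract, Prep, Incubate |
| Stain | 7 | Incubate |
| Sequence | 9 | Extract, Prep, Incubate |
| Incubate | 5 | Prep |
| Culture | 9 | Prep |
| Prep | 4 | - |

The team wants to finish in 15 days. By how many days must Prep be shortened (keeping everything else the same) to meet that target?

3

Current finish: 18 days; target: 15.
Prep is on every critical path, so each day cut from Prep cuts the finish by one (this holds down to a finish of 15).
Need 18 − 15 = 3 days off Prep → Prep becomes 1 day, finish becomes 15.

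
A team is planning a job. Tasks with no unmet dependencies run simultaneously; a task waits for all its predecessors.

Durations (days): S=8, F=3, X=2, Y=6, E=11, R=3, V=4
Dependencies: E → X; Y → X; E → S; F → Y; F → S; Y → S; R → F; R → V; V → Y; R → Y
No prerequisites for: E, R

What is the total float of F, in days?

1

R→V→Y→S = 3+4+6+8 = 21 sets the makespan at 21 days.
The longest chain containing F totals 20 days.
Float = 21 − 20 = 1.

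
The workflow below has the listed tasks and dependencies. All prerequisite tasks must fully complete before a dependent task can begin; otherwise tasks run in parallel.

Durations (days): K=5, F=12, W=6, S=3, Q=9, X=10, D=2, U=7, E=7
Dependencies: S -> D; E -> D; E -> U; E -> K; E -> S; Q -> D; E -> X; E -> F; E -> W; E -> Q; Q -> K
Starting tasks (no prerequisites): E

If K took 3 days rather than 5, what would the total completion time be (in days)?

19

The binding path is E→Q→K = 7+9+5 = 21; finish at 21 days.
K is on the critical path; changing it to 3 makes that path 19 days.
No other chain overtakes it, so the finish is 19 days.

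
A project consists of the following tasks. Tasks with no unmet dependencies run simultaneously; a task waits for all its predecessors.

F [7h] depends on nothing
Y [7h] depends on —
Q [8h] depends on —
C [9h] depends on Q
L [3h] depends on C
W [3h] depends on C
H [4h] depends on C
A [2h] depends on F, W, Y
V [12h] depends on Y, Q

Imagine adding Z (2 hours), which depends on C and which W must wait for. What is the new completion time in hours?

Originally the schedule takes 22 hours.
With Z inserted, W now waits for max(C, Z).
New critical path: Q→C→Z→W→A = 8+9+2+3+2 = 24 ⇒ 24 hours.

24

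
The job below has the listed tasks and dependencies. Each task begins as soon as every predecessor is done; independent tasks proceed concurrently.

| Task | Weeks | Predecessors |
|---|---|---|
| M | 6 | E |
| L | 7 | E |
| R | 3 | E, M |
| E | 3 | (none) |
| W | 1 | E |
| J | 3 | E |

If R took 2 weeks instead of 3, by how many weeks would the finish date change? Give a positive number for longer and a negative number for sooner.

-1

As given, the longest chain is E→M→R = 3+6+3 = 12, so the finish is 12 weeks.
R is on the critical path; changing it to 2 makes that path 11 weeks.
No other chain overtakes it, so the finish is 11 weeks.
Change in finish: 11 − 12 = -1 weeks.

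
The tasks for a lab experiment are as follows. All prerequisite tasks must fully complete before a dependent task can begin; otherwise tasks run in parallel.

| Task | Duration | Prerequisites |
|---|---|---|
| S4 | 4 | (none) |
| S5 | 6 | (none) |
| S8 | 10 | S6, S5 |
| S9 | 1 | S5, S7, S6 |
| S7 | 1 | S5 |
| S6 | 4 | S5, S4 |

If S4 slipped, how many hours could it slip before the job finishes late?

S5→S6→S8 = 6+4+10 = 20 sets the makespan at 20 hours.
The longest chain containing S4 totals 18 hours.
Float = 20 − 18 = 2.

2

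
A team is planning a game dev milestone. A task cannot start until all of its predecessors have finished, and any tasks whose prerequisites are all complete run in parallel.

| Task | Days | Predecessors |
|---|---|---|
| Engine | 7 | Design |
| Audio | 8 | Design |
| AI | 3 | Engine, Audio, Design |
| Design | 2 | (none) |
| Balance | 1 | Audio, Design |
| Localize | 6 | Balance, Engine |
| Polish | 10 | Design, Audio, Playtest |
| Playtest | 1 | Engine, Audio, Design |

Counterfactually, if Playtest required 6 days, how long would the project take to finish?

Actual critical path: Design→Audio→Playtest→Polish = 2+8+1+10 = 21 ⇒ 21 days.
Playtest lies on that path, so at 6 days the path becomes 26 days.
The critical path is still Design→Audio→Playtest→Polish; finish is now 26 days.

26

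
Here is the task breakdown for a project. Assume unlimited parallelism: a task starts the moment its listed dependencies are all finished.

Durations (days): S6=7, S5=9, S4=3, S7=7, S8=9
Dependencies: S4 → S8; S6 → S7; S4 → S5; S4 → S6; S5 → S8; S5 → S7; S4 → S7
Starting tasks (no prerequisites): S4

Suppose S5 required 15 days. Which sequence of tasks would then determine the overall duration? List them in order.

S4, S5, S8

Baseline: S4→S5→S8 = 3+9+9 = 21 → 21 days.
Since S5 is critical, the +6 change carries straight to that chain (now 27 days).
No other chain overtakes it, so the finish is 27 days.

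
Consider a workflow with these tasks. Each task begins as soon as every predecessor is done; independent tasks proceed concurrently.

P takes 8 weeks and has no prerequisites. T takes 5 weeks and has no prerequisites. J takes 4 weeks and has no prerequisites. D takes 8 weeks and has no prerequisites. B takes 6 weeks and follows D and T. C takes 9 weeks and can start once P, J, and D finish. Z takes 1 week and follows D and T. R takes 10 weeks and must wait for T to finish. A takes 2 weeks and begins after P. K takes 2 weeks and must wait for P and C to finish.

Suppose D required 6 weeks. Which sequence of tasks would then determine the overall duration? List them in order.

As given, the longest chain is D→C→K = 8+9+2 = 19, so the finish is 19 weeks.
D lies on that path, so at 6 weeks the path becomes 17 weeks.
New critical path: P→C→K = 8+9+2 = 19 ⇒ 19 weeks.

P, C, K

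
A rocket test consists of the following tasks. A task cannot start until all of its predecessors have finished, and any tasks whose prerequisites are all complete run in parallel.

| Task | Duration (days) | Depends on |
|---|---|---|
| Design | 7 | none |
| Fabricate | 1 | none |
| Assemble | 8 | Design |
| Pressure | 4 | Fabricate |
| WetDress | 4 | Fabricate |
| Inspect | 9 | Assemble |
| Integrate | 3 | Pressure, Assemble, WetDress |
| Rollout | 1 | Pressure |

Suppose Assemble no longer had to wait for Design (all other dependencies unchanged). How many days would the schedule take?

17

With the dependency in place, Design→Assemble→Inspect = 7+8+9 = 24 sets the finish at 24 days.
Without Design→Assemble, Assemble's earliest start moves from 7 to 0.
The longest chain is now Assemble→Inspect = 8+9 = 17, so the schedule takes 17 days.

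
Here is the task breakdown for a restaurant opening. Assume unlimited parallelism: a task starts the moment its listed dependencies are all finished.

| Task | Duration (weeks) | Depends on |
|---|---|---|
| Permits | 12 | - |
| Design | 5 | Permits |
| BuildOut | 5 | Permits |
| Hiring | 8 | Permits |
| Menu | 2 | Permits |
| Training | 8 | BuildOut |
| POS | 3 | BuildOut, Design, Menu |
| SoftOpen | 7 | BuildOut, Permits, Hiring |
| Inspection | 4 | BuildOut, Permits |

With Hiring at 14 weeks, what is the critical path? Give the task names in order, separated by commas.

Critical path before the change: Permits→Hiring→SoftOpen = 12+8+7 = 27 giving 27 weeks.
Hiring is on the critical path; changing it to 14 makes that path 33 weeks.
That remains the longest chain; total 33 weeks.

Permits, Hiring, SoftOpen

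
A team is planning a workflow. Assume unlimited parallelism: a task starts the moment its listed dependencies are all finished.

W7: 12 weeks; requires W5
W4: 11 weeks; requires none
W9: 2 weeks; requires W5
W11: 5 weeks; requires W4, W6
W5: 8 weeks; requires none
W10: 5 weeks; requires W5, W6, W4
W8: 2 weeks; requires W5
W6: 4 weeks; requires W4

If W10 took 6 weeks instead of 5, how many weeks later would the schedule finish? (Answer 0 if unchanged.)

1

The binding path is W4→W6→W10 = 11+4+5 = 20; finish at 20 weeks.
W10 is on the critical path; changing it to 6 makes that path 21 weeks.
The critical path is still W4→W6→W10; finish is now 21 weeks.
Change in finish: 21 − 20 = +1 weeks.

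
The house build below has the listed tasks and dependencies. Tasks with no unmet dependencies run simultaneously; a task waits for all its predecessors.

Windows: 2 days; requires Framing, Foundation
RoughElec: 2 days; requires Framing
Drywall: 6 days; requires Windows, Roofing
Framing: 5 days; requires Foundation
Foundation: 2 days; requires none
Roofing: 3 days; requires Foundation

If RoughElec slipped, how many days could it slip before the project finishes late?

Critical path: Foundation→Framing→Windows→Drywall = 2+5+2+6 = 15, so the finish is 15 days.
Longest path through RoughElec: 9 days (earliest finish 9, latest finish 15).
Float = 15 − 9 = 6.

6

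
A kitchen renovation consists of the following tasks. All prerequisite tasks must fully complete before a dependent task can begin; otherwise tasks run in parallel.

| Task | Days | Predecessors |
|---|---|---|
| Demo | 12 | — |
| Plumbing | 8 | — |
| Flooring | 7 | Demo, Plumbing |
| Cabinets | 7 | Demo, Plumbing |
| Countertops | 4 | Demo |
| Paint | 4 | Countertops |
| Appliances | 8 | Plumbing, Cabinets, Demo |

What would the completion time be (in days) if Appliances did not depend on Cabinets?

20

Original critical path: Demo→Cabinets→Appliances = 12+7+8 = 27 ⇒ 27 days.
Without Cabinets→Appliances, Appliances's earliest start moves from 19 to 12.
After: Demo→Countertops→Paint = 12+4+4 = 20 → 20 days.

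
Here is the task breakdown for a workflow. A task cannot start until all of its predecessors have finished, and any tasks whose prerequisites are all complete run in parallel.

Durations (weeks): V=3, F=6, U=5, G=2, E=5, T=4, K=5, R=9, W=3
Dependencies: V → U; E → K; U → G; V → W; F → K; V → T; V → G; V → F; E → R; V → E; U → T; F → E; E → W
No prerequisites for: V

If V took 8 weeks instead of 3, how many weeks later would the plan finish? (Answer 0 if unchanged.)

Critical path before the change: V→F→E→R = 3+6+5+9 = 23 giving 23 weeks.
Since V is critical, the +5 change carries straight to that chain (now 28 weeks).
The critical path is still V→F→E→R; finish is now 28 weeks.
Change in finish: 28 − 23 = +5 weeks.

5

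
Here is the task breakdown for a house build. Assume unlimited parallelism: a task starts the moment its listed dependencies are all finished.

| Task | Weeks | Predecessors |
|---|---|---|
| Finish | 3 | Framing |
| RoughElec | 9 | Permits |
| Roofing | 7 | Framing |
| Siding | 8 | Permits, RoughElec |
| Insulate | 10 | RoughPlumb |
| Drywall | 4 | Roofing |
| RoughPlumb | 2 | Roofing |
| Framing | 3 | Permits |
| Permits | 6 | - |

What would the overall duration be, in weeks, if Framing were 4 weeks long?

29

The binding path is Permits→Framing→Roofing→RoughPlumb→Insulate = 6+3+7+2+10 = 28; finish at 28 weeks.
Since Framing is critical, the +1 change carries straight to that chain (now 29 weeks).
No other chain overtakes it, so the finish is 29 weeks.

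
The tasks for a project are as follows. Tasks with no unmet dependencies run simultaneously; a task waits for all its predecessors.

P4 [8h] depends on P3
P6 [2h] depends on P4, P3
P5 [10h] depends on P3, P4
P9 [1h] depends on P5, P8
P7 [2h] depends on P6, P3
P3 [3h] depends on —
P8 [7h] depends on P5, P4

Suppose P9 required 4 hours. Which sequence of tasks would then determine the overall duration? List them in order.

As given, the longest chain is P3→P4→P5→P8→P9 = 3+8+10+7+1 = 29, so the finish is 29 hours.
Since P9 is critical, the +3 change carries straight to that chain (now 32 hours).
The critical path is still P3→P4→P5→P8→P9; finish is now 32 hours.

P3, P4, P5, P8, P9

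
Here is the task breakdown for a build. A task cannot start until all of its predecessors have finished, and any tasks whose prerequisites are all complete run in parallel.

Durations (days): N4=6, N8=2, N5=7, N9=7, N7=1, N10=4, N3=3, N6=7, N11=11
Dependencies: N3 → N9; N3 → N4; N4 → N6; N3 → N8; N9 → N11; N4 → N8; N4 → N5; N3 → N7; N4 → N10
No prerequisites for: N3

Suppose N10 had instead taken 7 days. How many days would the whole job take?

21

The binding path is N3→N9→N11 = 3+7+11 = 21; finish at 21 days.
The longest path through N10 is only 13 days, so N10 has float 8.
The critical path is still N3→N9→N11; finish is now 21 days.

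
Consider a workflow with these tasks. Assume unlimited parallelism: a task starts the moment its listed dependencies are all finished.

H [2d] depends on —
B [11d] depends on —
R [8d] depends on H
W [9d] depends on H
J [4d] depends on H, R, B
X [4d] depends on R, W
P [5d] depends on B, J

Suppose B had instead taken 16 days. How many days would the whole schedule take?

As given, the longest chain is B→J→P = 11+4+5 = 20, so the finish is 20 days.
B is on the critical path; changing it to 16 makes that path 25 days.
That remains the longest chain; total 25 days.

25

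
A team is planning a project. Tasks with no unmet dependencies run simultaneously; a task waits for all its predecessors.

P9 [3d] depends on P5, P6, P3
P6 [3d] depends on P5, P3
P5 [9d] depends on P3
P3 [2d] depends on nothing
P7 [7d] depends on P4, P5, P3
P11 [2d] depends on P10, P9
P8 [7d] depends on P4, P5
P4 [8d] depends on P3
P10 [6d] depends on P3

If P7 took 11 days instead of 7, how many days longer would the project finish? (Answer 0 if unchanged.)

Actual critical path: P3→P5→P6→P9→P11 = 2+9+3+3+2 = 19 ⇒ 19 days.
P7 is off the critical path — its longest chain is 18 days, giving 1 of slack.
Now P3→P5→P7 = 2+9+11 = 22 is longest, so the finish becomes 22 days.
Change in finish: 22 − 19 = +3 days.

3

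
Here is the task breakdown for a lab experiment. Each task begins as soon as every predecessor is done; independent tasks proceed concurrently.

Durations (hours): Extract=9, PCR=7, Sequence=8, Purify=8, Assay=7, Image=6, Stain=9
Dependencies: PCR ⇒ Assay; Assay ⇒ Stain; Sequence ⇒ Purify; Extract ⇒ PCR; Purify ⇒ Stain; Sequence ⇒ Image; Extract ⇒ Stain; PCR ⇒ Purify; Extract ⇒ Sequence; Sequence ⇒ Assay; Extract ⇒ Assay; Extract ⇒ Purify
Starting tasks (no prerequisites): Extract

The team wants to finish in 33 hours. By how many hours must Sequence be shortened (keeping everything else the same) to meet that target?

1

Current finish: 34 hours; target: 33.
Sequence is on every critical path, so each hour cut from Sequence cuts the finish by one (this holds down to a finish of 33).
Need 34 − 33 = 1 hour off Sequence → Sequence becomes 7 hours, finish becomes 33.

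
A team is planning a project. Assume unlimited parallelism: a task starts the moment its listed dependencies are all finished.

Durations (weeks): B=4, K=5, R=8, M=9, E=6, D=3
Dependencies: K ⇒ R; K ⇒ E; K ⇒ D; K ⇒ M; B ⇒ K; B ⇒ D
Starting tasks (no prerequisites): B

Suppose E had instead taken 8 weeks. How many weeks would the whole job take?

18

Actual critical path: B→K→M = 4+5+9 = 18 ⇒ 18 weeks.
E is off the critical path — its longest chain is 15 weeks, giving 3 of slack.
The critical path is still B→K→M; finish is now 18 weeks.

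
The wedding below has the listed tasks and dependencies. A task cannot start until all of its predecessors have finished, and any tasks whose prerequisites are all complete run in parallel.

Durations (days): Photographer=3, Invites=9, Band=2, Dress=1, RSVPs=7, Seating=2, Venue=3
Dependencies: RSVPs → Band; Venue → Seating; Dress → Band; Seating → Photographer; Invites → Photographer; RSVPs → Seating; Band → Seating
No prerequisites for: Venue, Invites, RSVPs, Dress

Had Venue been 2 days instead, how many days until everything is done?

Critical path before the change: RSVPs→Band→Seating→Photographer = 7+2+2+3 = 14 giving 14 days.
Venue has 6 days of float (longest path through it is 8).
The critical path is still RSVPs→Band→Seating→Photographer; finish is now 14 days.

14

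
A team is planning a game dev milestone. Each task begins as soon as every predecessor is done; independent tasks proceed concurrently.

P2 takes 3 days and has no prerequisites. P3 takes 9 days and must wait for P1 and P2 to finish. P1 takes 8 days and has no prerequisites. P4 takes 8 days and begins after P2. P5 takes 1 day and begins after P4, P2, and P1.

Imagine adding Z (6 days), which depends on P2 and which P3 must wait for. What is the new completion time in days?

18

Originally the plan takes 17 days.
With Z inserted, P3 now waits for max(P1, P2, Z).
New critical path: P2→Z→P3 = 3+6+9 = 18 ⇒ 18 days.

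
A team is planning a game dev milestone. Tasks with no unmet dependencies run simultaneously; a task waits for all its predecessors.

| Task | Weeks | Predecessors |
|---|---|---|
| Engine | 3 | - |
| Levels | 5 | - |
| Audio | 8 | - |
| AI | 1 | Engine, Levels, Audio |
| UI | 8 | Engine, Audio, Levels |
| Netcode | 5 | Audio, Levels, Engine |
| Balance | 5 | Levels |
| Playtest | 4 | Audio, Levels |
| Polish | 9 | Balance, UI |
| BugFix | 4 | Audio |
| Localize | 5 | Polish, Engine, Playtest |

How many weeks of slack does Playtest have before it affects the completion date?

Critical path: Audio→UI→Polish→Localize = 8+8+9+5 = 30, so the finish is 30 weeks.
Playtest finishes as early as 12 and must finish by 25.
So Playtest can slip 25 − 12 = 13 weeks.

13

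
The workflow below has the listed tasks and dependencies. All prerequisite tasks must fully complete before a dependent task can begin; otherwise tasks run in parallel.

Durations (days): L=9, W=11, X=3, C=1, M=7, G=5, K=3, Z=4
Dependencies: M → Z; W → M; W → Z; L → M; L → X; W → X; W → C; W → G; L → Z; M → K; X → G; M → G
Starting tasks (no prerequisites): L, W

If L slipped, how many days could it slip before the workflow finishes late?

2

W→M→G = 11+7+5 = 23 sets the makespan at 23 days.
Longest path through L: 21 days (earliest finish 9, latest finish 11).
Float = 23 − 21 = 2.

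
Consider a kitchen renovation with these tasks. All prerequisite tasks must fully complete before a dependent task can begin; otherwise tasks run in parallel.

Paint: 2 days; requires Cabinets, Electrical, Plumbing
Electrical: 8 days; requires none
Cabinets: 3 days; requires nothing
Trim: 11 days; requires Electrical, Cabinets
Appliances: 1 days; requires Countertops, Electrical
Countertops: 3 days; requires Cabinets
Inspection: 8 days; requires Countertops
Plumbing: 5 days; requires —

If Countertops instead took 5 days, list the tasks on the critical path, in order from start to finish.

Baseline: Electrical→Trim = 8+11 = 19 → 19 days.
Countertops is off the critical path — its longest chain is 14 days, giving 5 of slack.
The critical path is still Electrical→Trim; finish is now 19 days.

Electrical, Trim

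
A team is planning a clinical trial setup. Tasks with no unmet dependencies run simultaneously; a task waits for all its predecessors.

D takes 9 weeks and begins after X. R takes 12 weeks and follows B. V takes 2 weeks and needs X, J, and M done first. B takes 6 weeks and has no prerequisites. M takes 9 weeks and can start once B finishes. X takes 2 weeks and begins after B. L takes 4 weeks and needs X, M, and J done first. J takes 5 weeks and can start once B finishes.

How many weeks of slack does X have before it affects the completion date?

B→M→L = 6+9+4 = 19 sets the makespan at 19 weeks.
Longest path through X: 17 weeks (earliest finish 8, latest finish 10).
Slack of X = 8 − 6 = 2 weeks.

2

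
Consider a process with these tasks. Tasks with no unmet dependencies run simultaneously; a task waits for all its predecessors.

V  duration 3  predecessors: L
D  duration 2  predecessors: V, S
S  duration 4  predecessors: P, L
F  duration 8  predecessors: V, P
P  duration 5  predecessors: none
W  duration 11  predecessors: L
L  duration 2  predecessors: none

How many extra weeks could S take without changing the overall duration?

2

P→F = 5+8 = 13 sets the makespan at 13 weeks.
Longest path through S: 11 weeks (earliest finish 9, latest finish 11).
Float = 13 − 11 = 2.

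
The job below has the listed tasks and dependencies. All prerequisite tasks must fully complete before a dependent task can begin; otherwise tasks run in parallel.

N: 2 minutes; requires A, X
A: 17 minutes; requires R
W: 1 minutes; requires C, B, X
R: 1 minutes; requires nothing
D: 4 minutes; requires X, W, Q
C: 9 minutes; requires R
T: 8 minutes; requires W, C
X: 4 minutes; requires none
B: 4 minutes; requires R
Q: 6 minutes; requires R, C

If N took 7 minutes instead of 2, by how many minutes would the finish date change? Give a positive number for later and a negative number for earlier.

As given, the longest chain is R→A→N = 1+17+2 = 20, so the finish is 20 minutes.
N is on the critical path; changing it to 7 makes that path 25 minutes.
No other chain overtakes it, so the finish is 25 minutes.
Change in finish: 25 − 20 = +5 minutes.

5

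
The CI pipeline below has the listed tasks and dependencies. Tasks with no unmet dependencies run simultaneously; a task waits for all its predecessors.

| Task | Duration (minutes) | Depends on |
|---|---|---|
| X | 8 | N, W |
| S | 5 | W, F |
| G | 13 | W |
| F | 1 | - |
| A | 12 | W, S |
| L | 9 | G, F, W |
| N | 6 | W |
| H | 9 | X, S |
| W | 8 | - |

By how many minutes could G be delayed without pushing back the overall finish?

The longest chain is W→N→X→H = 8+6+8+9 = 31; overall finish 31 minutes.
G finishes as early as 21 and must finish by 22.
Slack of G = 9 − 8 = 1 minute.

1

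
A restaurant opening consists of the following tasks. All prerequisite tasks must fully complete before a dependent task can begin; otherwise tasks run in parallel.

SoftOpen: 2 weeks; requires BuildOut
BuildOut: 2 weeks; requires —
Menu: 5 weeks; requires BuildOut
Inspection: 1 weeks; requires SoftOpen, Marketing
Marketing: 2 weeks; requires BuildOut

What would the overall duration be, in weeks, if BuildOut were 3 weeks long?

8

The binding path is BuildOut→Menu = 2+5 = 7; finish at 7 weeks.
Since BuildOut is critical, the +1 change carries straight to that chain (now 8 weeks).
That remains the longest chain; total 8 weeks.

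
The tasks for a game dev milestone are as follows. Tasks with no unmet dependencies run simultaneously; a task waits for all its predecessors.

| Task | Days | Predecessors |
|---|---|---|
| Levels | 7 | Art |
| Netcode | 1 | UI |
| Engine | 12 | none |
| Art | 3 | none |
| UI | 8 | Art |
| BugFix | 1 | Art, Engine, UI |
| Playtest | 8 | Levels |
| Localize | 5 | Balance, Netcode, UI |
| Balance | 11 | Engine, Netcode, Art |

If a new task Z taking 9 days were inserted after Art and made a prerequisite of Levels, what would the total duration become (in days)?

28

Originally the job takes 28 days.
With Z inserted, Levels now waits for max(Art, Z).
New critical path: Engine→Balance→Localize = 12+11+5 = 28 ⇒ 28 days.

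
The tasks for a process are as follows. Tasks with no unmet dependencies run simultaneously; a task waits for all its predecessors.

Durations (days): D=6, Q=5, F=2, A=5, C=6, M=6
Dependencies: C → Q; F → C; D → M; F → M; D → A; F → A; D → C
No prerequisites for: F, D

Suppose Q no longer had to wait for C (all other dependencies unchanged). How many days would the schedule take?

Original critical path: D→C→Q = 6+6+5 = 17 ⇒ 17 days.
Without C→Q, Q's earliest start moves from 12 to 0.
After: D→C = 6+6 = 12 → 12 days.

12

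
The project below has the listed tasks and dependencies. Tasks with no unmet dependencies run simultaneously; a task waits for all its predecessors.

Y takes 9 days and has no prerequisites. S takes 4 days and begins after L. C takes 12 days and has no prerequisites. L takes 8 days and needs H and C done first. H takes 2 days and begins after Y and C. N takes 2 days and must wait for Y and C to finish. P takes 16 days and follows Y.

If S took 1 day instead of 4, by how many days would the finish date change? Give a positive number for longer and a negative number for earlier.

-1

Critical path before the change: C→H→L→S = 12+2+8+4 = 26 giving 26 days.
Since S is critical, the -3 change carries straight to that chain (now 23 days).
New critical path: Y→P = 9+16 = 25 ⇒ 25 days.
Change in finish: 25 − 26 = -1 days.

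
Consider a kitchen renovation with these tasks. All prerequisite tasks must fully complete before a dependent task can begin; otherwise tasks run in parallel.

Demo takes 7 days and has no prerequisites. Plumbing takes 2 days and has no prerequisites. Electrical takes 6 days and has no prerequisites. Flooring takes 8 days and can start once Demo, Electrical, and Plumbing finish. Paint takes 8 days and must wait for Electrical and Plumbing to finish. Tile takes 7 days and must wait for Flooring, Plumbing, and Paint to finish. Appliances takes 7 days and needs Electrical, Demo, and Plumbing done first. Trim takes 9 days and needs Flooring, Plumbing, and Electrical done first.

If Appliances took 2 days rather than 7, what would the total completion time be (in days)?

24

Actual critical path: Demo→Flooring→Trim = 7+8+9 = 24 ⇒ 24 days.
Appliances is off the critical path — its longest chain is 14 days, giving 10 of slack.
The critical path is still Demo→Flooring→Trim; finish is now 24 days.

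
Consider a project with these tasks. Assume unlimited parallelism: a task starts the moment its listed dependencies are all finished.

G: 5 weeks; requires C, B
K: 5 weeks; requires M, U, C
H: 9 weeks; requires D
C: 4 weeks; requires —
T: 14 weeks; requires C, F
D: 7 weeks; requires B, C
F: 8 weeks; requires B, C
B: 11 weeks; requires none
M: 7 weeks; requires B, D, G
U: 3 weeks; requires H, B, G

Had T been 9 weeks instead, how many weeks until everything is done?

35

Critical path before the change: B→D→H→U→K = 11+7+9+3+5 = 35 giving 35 weeks.
T is off the critical path — its longest chain is 33 weeks, giving 2 of slack.
The critical path is still B→D→H→U→K; finish is now 35 weeks.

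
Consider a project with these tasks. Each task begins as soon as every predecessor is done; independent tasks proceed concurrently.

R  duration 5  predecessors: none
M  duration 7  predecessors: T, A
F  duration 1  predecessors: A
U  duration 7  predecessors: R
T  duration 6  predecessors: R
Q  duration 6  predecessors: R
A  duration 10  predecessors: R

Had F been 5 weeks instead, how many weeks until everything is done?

22

Baseline: R→A→M = 5+10+7 = 22 → 22 weeks.
F is off the critical path — its longest chain is 16 weeks, giving 6 of slack.
The critical path is still R→A→M; finish is now 22 weeks.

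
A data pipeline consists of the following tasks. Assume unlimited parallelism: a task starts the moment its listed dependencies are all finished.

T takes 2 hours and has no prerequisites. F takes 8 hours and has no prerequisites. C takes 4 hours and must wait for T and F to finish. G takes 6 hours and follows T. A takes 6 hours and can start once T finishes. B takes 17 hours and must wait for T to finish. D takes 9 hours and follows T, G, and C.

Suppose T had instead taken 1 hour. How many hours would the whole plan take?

21

Critical path before the change: F→C→D = 8+4+9 = 21 giving 21 hours.
The longest path through T is only 19 hours, so T has float 2.
The critical path is still F→C→D; finish is now 21 hours.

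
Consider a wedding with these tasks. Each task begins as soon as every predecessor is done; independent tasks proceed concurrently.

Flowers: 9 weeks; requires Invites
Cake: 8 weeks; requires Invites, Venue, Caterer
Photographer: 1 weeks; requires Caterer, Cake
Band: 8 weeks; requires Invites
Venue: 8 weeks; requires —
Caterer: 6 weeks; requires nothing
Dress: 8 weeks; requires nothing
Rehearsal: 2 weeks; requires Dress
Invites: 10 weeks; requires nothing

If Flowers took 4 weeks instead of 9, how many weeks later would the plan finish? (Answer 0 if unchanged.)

The binding path is Invites→Flowers = 10+9 = 19; finish at 19 weeks.
Since Flowers is critical, the -5 change carries straight to that chain (now 14 weeks).
Now Invites→Cake→Photographer = 10+8+1 = 19 is longest, so the finish becomes 19 weeks.
Change in finish: 19 − 19 = +0 weeks.

0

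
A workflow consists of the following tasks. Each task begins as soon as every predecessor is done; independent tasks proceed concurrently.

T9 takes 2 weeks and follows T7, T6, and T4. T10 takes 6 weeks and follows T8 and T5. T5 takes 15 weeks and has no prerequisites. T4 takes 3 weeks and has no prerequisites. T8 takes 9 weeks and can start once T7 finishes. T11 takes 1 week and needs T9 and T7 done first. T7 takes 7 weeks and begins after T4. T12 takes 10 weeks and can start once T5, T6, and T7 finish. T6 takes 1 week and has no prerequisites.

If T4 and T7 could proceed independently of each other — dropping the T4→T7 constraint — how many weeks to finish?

25

With the dependency in place, T4→T7→T8→T10 = 3+7+9+6 = 25 sets the finish at 25 weeks.
Without T4→T7, T7's earliest start moves from 3 to 0.
New critical path: T5→T12 = 15+10 = 25 ⇒ 25 weeks.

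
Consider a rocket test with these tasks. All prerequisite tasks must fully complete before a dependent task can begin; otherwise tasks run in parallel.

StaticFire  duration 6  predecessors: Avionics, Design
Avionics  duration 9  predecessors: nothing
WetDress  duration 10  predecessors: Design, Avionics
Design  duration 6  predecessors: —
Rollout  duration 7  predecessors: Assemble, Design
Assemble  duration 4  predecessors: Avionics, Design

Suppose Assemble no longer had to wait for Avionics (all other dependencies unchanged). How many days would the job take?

With the dependency in place, Avionics→Assemble→Rollout = 9+4+7 = 20 sets the finish at 20 days.
Without Avionics→Assemble, Assemble's earliest start moves from 9 to 6.
The longest chain is now Avionics→WetDress = 9+10 = 19, so the job takes 19 days.

19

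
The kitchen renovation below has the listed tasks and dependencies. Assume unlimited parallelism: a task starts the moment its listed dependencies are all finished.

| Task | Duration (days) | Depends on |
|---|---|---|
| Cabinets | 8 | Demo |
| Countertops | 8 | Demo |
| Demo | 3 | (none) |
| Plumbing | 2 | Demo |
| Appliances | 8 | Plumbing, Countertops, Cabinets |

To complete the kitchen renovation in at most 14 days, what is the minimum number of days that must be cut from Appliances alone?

5

Current finish: 19 days; target: 14.
Appliances is on every critical path, so each day cut from Appliances cuts the finish by one (this holds down to a finish of 12).
Need 19 − 14 = 5 days off Appliances → Appliances becomes 3 days, finish becomes 14.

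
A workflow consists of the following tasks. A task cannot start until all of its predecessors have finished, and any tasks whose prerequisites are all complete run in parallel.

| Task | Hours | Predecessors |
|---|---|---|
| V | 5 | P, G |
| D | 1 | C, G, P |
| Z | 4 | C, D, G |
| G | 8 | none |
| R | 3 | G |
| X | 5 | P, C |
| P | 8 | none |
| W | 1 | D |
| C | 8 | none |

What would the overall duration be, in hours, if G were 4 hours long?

Baseline: G→D→Z = 8+1+4 = 13 → 13 hours.
G is on the critical path; changing it to 4 makes that path 9 hours.
New critical path: C→D→Z = 8+1+4 = 13 ⇒ 13 hours.

13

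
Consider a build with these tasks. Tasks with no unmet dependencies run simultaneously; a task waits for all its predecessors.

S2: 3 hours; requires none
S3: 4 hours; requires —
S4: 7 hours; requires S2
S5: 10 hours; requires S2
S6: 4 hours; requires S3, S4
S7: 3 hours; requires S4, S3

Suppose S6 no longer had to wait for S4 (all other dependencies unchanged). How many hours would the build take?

13

With the dependency in place, S2→S4→S6 = 3+7+4 = 14 sets the finish at 14 hours.
Without S4→S6, S6's earliest start moves from 10 to 4.
After: S2→S4→S7 = 3+7+3 = 13 → 13 hours.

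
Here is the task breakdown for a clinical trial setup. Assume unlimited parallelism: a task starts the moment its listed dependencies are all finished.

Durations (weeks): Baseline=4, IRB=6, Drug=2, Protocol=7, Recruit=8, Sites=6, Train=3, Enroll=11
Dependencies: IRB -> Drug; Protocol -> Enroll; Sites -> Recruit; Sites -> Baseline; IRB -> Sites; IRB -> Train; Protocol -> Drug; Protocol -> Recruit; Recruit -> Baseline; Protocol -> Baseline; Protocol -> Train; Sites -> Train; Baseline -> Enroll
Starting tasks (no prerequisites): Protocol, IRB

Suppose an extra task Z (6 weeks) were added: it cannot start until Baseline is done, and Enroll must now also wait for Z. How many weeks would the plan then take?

Originally the plan takes 35 weeks.
With Z inserted, Enroll now waits for max(Protocol, Baseline, Z).
New critical path: IRB→Sites→Recruit→Baseline→Z→Enroll = 6+6+8+4+6+11 = 41 ⇒ 41 weeks.

41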